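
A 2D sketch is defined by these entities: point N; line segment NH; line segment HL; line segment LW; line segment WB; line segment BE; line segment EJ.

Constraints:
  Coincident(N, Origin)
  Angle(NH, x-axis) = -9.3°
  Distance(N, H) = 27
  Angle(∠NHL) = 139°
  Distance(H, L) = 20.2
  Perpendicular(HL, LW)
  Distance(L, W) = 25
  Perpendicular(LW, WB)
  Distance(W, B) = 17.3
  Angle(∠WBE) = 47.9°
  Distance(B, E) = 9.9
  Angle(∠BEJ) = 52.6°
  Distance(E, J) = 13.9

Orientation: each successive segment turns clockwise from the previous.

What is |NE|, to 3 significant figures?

29.9

N is at the origin; NH runs at -9.3° with length 27.0, so H = (26.6, -4.36). ∠NHL = 139.0° gives HL at -50.3° from the x-axis; with |HL| = 20.2, L = (39.5, -19.9). HL ⟂ LW, so LW runs at -140°; with |LW| = 25.0, W = (20.3, -35.9). The perpendicularity gives WB at right angles to LW, so WB runs at 130°; with |WB| = 17.3, B = (9.26, -22.6). ∠WBE = 47.9° gives BE at -2.40° from the x-axis; with |BE| = 9.9, E = (19.2, -23.0). Then |NE| = |E − N| = 29.9.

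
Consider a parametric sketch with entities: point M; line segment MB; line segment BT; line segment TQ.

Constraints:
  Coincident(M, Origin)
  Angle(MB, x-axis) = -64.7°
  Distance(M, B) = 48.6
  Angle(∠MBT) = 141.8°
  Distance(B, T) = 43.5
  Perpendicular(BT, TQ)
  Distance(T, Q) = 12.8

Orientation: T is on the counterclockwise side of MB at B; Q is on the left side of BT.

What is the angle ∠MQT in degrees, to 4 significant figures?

101.9°

M is at the origin; MB runs at -64.7° with length 48.6, so B = 48.6·(cos -64.7°, sin -64.7°) = (20.77, -43.94). ∠MBT = 141.8°, so BT runs at -64.7° + (180° − 141.8°) = -26.50° from the x-axis; with |BT| = 43.5, T = B + 43.5·(cos -26.50°, sin -26.50°) = (59.70, -63.35). BT ⟂ TQ; with |TQ| = 12.8 on the left of BT, Q = T + 12.8·(0.4462, 0.8949) = (65.41, -51.89). Then cos ∠MQT = QM·QT / (|QM||QT|), giving 101.9°.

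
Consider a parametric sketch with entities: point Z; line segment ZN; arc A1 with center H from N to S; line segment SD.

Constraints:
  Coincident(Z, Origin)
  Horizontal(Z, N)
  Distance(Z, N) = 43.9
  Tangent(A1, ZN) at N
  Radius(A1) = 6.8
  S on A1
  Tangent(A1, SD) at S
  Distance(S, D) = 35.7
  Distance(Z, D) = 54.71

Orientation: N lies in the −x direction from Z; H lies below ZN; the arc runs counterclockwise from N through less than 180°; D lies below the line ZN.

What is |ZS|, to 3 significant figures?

51.0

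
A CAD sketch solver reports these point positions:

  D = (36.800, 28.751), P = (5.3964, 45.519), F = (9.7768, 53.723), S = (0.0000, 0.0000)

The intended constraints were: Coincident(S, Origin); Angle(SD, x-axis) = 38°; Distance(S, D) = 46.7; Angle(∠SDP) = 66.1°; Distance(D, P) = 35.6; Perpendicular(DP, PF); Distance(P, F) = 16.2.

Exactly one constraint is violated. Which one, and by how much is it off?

Distance(P, F) = 16.2 — off by 6.90.

S = (0.00, 0.00) ✓; SD at 38.00° ✓; |SD| = 46.70 ✓; ∠SDP = 66.10° ✓; |DP| = 35.60 ✓; ∠(DP, PF) = 90.00° ✓; |PF| = 9.300 ✗.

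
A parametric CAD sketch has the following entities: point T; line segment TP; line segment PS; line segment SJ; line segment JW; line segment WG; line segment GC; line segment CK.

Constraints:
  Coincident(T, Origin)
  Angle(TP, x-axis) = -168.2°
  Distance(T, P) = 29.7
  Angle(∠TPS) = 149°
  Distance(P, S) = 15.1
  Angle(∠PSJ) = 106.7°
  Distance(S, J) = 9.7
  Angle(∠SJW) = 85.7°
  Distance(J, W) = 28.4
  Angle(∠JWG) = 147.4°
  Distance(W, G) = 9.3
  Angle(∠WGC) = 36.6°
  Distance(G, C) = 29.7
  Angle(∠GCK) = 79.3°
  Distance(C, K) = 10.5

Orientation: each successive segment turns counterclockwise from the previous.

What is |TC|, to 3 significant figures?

37.2

T is at the origin; TP runs at -168.2° with length 29.7, so P = (-29.1, -6.07). ∠TPS = 149.0° gives PS at -137° from the x-axis; with |PS| = 15.1, S = (-40.2, -16.3). ∠PSJ = 106.7° gives SJ at -63.9° from the x-axis; with |SJ| = 9.7, J = (-35.9, -25.0). ∠SJW = 85.7° gives JW at 30.4° from the x-axis; with |JW| = 28.4, W = (-11.4, -10.7). ∠JWG = 147.4° gives WG at 63.0° from the x-axis; with |WG| = 9.3, G = (-7.17, -2.39). ∠WGC = 36.6° gives GC at -154° from the x-axis; with |GC| = 29.7, C = (-33.8, -15.6). Then |TC| = |C − T| = 37.2.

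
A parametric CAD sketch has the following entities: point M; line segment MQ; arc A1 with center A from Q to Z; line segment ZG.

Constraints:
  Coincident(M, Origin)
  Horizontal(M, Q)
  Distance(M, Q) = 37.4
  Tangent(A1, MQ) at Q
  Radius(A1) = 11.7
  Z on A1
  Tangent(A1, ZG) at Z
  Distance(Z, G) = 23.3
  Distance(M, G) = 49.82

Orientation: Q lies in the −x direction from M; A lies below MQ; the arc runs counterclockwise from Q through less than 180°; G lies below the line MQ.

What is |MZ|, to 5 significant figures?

50.385

Checks: |AZ| = 11.70 ✓; ∠(AZ, ZG) = 90.00° ✓; |ZG| = 23.30 ✓; |MG| = 49.82 ✓.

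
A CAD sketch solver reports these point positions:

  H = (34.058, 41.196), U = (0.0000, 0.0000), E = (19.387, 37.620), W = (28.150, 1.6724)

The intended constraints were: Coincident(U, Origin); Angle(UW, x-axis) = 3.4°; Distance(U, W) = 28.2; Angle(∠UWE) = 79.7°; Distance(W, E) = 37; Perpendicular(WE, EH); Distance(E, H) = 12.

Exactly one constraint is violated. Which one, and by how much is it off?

Distance(E, H) = 12 — off by 3.10.

U = (0.00, 0.00) ✓; UW at 3.400° ✓; |UW| = 28.20 ✓; ∠UWE = 79.70° ✓; |WE| = 37.00 ✓; ∠(WE, EH) = 90.00° ✓; |EH| = 15.10 ✗.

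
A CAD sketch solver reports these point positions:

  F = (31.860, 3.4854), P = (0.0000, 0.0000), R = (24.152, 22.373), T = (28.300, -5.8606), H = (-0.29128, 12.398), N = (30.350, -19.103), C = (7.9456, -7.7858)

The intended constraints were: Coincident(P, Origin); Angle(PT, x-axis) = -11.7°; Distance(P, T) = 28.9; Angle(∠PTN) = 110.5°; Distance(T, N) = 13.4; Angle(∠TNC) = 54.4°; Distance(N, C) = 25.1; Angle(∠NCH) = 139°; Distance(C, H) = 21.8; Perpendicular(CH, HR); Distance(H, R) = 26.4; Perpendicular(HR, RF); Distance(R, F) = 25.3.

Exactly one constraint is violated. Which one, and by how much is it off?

Distance(R, F) = 25.3 — off by 4.90.

P = (0.00, 0.00) ✓; PT at -11.70° ✓; |PT| = 28.90 ✓; ∠PTN = 110.5° ✓; |TN| = 13.40 ✓; ∠TNC = 54.40° ✓; |NC| = 25.10 ✓; ∠NCH = 139.0° ✓; |CH| = 21.80 ✓; ∠(CH, HR) = 90.00° ✓; |HR| = 26.40 ✓; ∠(HR, RF) = 90.00° ✓; |RF| = 20.40 ✗.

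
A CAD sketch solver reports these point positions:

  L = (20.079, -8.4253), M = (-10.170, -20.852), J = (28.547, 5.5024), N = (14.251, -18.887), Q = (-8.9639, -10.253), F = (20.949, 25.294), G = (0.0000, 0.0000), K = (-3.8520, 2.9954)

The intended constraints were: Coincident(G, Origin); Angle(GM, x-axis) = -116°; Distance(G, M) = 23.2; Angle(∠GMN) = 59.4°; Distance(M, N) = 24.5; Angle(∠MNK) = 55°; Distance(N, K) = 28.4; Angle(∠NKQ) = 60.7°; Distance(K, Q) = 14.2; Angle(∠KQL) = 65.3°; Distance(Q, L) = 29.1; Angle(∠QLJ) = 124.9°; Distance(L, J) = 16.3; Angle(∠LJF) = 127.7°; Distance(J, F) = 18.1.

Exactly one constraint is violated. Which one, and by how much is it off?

Distance(J, F) = 18.1 — off by 3.10.

G = (0.00, 0.00) ✓; GM at -116.0° ✓; |GM| = 23.20 ✓; ∠GMN = 59.40° ✓; |MN| = 24.50 ✓; ∠MNK = 55.00° ✓; |NK| = 28.40 ✓; ∠NKQ = 60.70° ✓; |KQ| = 14.20 ✓; ∠KQL = 65.30° ✓; |QL| = 29.10 ✓; ∠QLJ = 124.9° ✓; |LJ| = 16.30 ✓; ∠LJF = 127.7° ✓; |JF| = 21.20 ✗.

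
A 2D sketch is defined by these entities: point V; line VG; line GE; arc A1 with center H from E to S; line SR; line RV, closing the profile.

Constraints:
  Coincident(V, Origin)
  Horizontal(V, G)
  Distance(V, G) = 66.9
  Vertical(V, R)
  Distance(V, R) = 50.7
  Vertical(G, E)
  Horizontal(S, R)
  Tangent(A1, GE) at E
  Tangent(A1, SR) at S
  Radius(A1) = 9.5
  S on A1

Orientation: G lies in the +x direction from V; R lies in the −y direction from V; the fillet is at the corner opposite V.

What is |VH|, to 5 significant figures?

70.656

VR is vertical with |VR| = 50.7 and R on the −y side, so R = (0.0000, -50.700). The virtual corner opposite V is at (66.900, -50.700). Since A1 is tangent to GE there, HE ⟂ GE and since A1 is tangent to SR there, HS ⟂ SR, with radius 9.5, so the center H sits 9.5 in from both sides at H = (57.400, -41.200). Then |VH| = |H − V| = 70.656.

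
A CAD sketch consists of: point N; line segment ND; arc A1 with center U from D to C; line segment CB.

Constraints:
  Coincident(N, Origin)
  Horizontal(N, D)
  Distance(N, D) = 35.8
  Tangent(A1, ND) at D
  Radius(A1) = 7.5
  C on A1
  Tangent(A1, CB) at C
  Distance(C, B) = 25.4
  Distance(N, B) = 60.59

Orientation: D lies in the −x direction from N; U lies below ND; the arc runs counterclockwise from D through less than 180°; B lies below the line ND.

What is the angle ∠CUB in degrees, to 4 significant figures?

73.55°

Checks: N = (0.00, 0.00) ✓; |UC| = 7.500 ✓; ∠(UC, CB) = 90.00° ✓; |CB| = 25.40 ✓; |NB| = 60.59 ✓.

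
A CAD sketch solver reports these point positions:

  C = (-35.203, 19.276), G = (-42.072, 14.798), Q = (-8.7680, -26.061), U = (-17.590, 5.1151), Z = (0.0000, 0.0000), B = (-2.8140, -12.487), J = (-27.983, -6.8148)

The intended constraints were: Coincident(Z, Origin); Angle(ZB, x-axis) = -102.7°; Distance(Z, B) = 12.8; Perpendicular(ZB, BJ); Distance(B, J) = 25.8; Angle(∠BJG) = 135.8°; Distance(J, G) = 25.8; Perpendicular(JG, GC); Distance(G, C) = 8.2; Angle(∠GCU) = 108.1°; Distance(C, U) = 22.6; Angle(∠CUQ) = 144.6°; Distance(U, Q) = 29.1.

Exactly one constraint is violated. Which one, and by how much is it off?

Distance(U, Q) = 29.1 — off by 3.30.

Z = (0.00, 0.00) ✓; ZB at -102.7° ✓; |ZB| = 12.80 ✓; ∠(ZB, BJ) = 90.00° ✓; |BJ| = 25.80 ✓; ∠BJG = 135.8° ✓; |JG| = 25.80 ✓; ∠(JG, GC) = 90.00° ✓; |GC| = 8.200 ✓; ∠GCU = 108.1° ✓; |CU| = 22.60 ✓; ∠CUQ = 144.6° ✓; |UQ| = 32.40 ✗.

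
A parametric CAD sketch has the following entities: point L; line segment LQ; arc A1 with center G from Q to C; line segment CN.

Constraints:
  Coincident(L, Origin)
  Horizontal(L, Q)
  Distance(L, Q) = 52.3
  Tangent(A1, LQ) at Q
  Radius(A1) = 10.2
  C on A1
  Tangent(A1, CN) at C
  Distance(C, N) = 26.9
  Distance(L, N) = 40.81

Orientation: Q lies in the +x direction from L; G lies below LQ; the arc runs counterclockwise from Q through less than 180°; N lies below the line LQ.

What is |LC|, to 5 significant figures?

43.839

L is at the origin; LQ is horizontal with |LQ| = 52.3 and Q on the +x side, so Q = (52.300, 0.0000). Since A1 is tangent to LQ there, GQ ⟂ LQ, so G = Q + (0, -10.2) = (52.300, -10.200). Since GC ⟂ CN (tangency), |GN| = √(10.2² + 26.9²) = 28.769 regardless of where C sits on A1. So N lies on both circle(L, 40.81) and circle(G, 28.769); the below-LQ intersection is N = (29.695, -27.994). C is the foot of the tangent from N: C = (43.559, -4.9428).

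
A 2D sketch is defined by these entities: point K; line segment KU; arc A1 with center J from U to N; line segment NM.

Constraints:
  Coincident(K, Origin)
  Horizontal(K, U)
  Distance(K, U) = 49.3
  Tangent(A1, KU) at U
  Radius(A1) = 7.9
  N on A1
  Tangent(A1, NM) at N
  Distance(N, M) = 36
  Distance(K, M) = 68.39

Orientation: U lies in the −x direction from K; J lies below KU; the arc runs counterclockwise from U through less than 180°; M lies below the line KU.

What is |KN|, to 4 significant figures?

57.83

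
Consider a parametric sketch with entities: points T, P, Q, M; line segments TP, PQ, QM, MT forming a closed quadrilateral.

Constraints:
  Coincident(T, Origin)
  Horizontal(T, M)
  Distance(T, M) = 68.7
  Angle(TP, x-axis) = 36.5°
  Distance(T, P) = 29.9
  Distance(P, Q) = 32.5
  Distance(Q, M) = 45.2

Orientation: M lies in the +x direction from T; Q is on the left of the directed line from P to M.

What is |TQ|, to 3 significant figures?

62.3

Checks: |PQ| = 32.50 ✓; |QM| = 45.20 ✓.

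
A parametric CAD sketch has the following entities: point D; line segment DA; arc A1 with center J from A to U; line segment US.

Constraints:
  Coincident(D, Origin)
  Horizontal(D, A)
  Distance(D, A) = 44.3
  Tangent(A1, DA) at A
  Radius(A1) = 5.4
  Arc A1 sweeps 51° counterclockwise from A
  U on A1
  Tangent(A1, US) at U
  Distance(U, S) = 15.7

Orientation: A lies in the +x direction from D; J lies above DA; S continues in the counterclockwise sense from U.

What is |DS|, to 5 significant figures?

60.080

D is at the origin; DA is horizontal with |DA| = 44.3 and A on the +x side, so A = (44.300, 0.0000). A1 meets DA tangentially, so JA is at right angles to DA, so J = A + (0, 5.4) = (44.300, 5.4000). On A1, A sits at bearing -90° from J; a 51° counterclockwise sweep puts U at bearing -39°, so U = J + 5.4·(cos -39°, sin -39°) = (48.497, 2.0017). Tangency of A1 to US means the radius JU is perpendicular to US, so US runs along (−sin -39°, cos -39°); with |US| = 15.7, S = (58.377, 14.203). Then |DS| = |S − D| = 60.080.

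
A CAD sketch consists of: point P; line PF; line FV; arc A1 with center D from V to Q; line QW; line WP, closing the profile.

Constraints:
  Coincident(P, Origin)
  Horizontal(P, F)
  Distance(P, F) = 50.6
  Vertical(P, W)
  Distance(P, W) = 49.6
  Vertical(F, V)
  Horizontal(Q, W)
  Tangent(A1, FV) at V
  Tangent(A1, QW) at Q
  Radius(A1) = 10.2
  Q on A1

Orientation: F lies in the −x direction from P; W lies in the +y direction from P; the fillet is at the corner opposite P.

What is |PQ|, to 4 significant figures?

63.97

P is at the origin; P and F share the same y with |PF| = 50.6 and F on the −x side, so F = (-50.60, 0.000). PW is vertical with |PW| = 49.6 and W on the +y side, so W = (0.000, 49.60). The virtual corner opposite P is at (-50.60, 49.60). The tangent condition forces DV to be normal to FV and the tangent condition forces DQ to be normal to QW, with radius 10.2, so the center D sits 10.2 in from both sides at D = (-40.40, 39.40). That places the tangent points at V = (-50.60, 39.40) on FV and Q = (-40.40, 49.60) on QW. Then |PQ| = |Q − P| = 63.97.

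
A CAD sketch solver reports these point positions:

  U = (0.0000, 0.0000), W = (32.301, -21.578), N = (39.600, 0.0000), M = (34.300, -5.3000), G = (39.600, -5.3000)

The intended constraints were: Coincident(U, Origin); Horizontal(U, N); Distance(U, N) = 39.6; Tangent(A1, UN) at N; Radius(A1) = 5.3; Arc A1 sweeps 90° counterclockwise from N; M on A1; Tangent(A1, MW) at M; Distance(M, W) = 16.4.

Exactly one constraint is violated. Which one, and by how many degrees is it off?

Tangent(A1, MW) at M — off by 7.00°.

U = (0.00, 0.00) ✓; U.y = 0.00, N.y = 0.00 ✓; |UN| = 39.60 ✓; ∠(GN, NU) = 90.00° ✓; |GN| = 5.300 ✓; bearing(G→M) − bearing(G→N) = 90.00° ✓; |GM| = 5.300 ✓; ∠(GM, MW) = 97.00° ✗; |MW| = 16.40 ✓.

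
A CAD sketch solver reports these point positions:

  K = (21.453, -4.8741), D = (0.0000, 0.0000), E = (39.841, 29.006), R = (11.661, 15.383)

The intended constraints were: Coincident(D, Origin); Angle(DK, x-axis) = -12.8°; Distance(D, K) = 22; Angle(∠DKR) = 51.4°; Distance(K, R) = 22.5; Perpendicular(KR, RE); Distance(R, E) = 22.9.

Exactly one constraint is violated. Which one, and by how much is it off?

Distance(R, E) = 22.9 — off by 8.40.

D = (0.00, 0.00) ✓; DK at -12.80° ✓; |DK| = 22.00 ✓; ∠DKR = 51.40° ✓; |KR| = 22.50 ✓; ∠(KR, RE) = 90.00° ✓; |RE| = 31.30 ✗.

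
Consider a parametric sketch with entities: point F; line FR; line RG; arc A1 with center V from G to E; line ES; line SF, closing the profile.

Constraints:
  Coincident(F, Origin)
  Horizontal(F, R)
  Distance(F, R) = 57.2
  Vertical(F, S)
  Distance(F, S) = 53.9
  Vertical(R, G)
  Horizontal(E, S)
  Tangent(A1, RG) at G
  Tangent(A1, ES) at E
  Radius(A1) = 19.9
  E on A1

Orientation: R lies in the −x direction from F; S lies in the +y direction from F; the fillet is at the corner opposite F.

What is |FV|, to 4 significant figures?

50.47

F is at the origin; F and R share the same y with |FR| = 57.2 and R on the −x side, so R = (-57.20, 0.000). F and S share the same x with |FS| = 53.9 and S on the +y side, so S = (0.000, 53.90). The virtual corner opposite F is at (-57.20, 53.90). Tangency of A1 to RG means the radius VG is perpendicular to RG and tangency of A1 to ES means the radius VE is perpendicular to ES, with radius 19.9, so the center V sits 19.9 in from both sides at V = (-37.30, 34.00). Then |FV| = |V − F| = 50.47.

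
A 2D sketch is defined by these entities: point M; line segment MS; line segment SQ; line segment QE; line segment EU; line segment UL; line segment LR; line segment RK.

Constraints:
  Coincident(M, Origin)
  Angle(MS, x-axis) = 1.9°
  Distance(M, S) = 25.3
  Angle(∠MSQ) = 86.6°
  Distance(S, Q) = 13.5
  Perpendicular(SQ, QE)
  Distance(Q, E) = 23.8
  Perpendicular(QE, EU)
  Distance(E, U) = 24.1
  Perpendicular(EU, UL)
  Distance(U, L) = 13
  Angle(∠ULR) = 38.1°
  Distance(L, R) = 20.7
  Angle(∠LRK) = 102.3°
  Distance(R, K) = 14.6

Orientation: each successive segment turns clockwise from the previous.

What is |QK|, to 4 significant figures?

43.54

M is at the origin; MS runs at 1.9° with length 25.3, so S = (25.29, 0.8388). ∠MSQ = 86.6° gives SQ at -91.50° from the x-axis; with |SQ| = 13.5, Q = (24.93, -12.66). The perpendicularity gives QE at right angles to SQ, so QE runs at 178.5°; with |QE| = 23.8, E = (1.141, -12.03). QE ⟂ EU, so EU runs at 88.50°; with |EU| = 24.1, U = (1.772, 12.06). The perpendicularity gives UL at right angles to EU, so UL runs at -1.500°; with |UL| = 13.0, L = (14.77, 11.72). ∠ULR = 38.1° gives LR at -143.4° from the x-axis; with |LR| = 20.7, R = (-1.851, -0.6240). ∠LRK = 102.3° gives RK at 138.9° from the x-axis; with |RK| = 14.6, K = (-12.85, 8.974). Then |QK| = |K − Q| = 43.54.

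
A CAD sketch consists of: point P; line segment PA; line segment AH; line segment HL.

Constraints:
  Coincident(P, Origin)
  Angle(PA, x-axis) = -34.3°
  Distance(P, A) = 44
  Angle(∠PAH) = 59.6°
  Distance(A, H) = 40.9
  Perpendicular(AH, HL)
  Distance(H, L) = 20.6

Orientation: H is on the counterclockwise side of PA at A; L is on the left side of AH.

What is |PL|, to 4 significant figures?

25.46

P is at the origin; PA runs at -34.3° with length 44.0, so A = 44.0·(cos -34.3°, sin -34.3°) = (36.35, -24.80). ∠PAH = 59.6°, so AH runs at -34.3° + (180° − 59.6°) = 86.10° from the x-axis; with |AH| = 40.9, H = A + 40.9·(cos 86.10°, sin 86.10°) = (39.13, 16.01). AH is perpendicular to HL; with |HL| = 20.6 on the left of AH, L = H + 20.6·(-0.9977, 0.06802) = (18.58, 17.41). Then |PL| = |L − P| = 25.46.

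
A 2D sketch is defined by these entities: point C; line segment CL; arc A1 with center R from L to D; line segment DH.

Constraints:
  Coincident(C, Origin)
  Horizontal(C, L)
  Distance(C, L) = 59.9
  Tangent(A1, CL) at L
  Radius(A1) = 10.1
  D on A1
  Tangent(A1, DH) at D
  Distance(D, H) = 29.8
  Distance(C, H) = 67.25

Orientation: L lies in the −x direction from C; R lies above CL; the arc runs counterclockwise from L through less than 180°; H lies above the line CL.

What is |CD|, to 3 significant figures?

51.1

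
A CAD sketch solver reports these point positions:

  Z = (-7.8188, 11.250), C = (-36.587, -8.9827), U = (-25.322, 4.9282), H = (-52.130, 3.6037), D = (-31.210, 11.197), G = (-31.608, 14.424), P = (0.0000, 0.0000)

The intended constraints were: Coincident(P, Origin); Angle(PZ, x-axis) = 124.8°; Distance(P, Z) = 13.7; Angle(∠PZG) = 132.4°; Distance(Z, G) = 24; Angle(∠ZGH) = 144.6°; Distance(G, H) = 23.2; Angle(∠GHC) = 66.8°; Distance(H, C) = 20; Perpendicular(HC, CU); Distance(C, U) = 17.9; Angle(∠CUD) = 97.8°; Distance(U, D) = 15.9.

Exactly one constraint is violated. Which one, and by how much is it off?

Distance(U, D) = 15.9 — off by 7.30.

P = (0.00, 0.00) ✓; PZ at 124.8° ✓; |PZ| = 13.70 ✓; ∠PZG = 132.4° ✓; |ZG| = 24.00 ✓; ∠ZGH = 144.6° ✓; |GH| = 23.20 ✓; ∠GHC = 66.80° ✓; |HC| = 20.00 ✓; ∠(HC, CU) = 90.00° ✓; |CU| = 17.90 ✓; ∠CUD = 97.79° ✓; |UD| = 8.600 ✗.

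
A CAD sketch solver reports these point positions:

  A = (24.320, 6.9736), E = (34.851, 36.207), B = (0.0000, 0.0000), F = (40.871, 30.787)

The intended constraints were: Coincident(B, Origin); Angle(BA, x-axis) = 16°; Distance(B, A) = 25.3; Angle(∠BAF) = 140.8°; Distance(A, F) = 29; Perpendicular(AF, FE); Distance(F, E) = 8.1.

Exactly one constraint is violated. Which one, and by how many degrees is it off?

Perpendicular(AF, FE) — off by 7.20°.

B = (0.00, 0.00) ✓; BA at 16.00° ✓; |BA| = 25.30 ✓; ∠BAF = 140.8° ✓; |AF| = 29.00 ✓; ∠(AF, FE) = 82.80° ✗; |FE| = 8.100 ✓.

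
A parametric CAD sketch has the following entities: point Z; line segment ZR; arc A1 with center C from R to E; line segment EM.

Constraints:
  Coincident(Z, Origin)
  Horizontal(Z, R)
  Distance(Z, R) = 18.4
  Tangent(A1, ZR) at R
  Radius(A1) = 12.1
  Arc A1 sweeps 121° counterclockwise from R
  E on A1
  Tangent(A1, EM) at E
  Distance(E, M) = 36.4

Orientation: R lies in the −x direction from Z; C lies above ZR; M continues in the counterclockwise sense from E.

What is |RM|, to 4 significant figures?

50.24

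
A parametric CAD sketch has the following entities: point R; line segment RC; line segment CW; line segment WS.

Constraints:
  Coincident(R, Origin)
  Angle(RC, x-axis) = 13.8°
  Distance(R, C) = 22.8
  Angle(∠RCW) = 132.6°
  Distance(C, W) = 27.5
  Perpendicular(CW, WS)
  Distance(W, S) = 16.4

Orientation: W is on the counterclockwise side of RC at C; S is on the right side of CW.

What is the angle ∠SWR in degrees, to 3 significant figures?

111°

∠RCW = 132.6°, so CW runs at 13.8° + (180° − 132.6°) = 61.2° from the x-axis; with |CW| = 27.5, W = C + 27.5·(cos 61.2°, sin 61.2°) = (35.4, 29.5). CW ⟂ WS; with |WS| = 16.4 on the right of CW, S = W + 16.4·(0.876, -0.482) = (49.8, 21.6). Then cos ∠SWR = WS·WR / (|WS||WR|), giving 111°.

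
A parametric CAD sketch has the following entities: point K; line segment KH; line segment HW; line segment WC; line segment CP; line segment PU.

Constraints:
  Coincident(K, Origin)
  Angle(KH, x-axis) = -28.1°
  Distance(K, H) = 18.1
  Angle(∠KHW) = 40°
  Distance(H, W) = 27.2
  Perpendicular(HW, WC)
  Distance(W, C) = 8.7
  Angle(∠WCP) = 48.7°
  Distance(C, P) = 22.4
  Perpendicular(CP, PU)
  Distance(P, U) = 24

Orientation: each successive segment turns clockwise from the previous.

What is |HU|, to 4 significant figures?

35.62

K is at the origin; KH runs at -28.1° with length 18.1, so H = (15.97, -8.525). ∠KHW = 40.0° gives HW at -168.1° from the x-axis; with |HW| = 27.2, W = (-10.65, -14.13). HW is perpendicular to WC, so WC runs at 101.9°; with |WC| = 8.7, C = (-12.44, -5.621). ∠WCP = 48.7° gives CP at -29.40° from the x-axis; with |CP| = 22.4, P = (7.072, -16.62). The perpendicularity gives PU at right angles to CP, so PU runs at -119.4°; with |PU| = 24.0, U = (-4.709, -37.53). Then |HU| = |U − H| = 35.62.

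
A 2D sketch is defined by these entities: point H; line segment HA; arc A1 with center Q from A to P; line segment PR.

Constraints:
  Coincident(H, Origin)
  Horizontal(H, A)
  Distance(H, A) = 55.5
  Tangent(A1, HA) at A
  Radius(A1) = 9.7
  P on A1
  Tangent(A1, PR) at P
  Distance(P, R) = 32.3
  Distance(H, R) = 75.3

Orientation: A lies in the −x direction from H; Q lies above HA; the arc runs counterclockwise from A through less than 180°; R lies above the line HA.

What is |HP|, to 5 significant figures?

49.022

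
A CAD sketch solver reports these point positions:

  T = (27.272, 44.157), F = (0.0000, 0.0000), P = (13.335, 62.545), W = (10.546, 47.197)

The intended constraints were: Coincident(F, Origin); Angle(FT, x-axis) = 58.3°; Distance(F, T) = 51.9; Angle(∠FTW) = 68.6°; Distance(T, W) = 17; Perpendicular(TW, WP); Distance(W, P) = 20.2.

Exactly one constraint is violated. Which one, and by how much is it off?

Distance(W, P) = 20.2 — off by 4.60.

F = (0.00, 0.00) ✓; FT at 58.30° ✓; |FT| = 51.90 ✓; ∠FTW = 68.60° ✓; |TW| = 17.00 ✓; ∠(TW, WP) = 90.00° ✓; |WP| = 15.60 ✗.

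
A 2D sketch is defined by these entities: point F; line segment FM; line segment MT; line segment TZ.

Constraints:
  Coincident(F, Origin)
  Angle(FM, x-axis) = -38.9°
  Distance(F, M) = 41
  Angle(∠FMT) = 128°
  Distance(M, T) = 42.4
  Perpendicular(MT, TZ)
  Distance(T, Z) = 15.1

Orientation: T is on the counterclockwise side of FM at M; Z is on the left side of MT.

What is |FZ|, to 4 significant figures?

69.80

F is at the origin; FM runs at -38.9° with length 41.0, so M = 41.0·(cos -38.9°, sin -38.9°) = (31.91, -25.75). ∠FMT = 128.0°, so MT runs at -38.9° + (180° − 128.0°) = 13.10° from the x-axis; with |MT| = 42.4, T = M + 42.4·(cos 13.10°, sin 13.10°) = (73.20, -16.14). MT is perpendicular to TZ; with |TZ| = 15.1 on the left of MT, Z = T + 15.1·(-0.2267, 0.9740) = (69.78, -1.429). Then |FZ| = |Z − F| = 69.80.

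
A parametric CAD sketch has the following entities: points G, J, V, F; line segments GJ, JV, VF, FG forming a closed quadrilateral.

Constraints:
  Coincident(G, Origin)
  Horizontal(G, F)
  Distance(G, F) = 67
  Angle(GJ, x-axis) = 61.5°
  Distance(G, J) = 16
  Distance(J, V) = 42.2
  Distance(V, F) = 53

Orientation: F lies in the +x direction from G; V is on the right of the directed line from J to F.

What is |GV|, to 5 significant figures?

33.332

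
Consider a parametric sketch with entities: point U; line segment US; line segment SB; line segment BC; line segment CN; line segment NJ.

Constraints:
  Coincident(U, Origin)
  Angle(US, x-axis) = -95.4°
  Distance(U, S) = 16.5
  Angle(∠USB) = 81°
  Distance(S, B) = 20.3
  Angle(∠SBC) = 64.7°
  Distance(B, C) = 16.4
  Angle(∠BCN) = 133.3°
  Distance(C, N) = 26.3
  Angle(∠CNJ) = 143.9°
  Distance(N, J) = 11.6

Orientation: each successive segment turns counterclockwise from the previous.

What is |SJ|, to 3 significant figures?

29.9

U is at the origin; US runs at -95.4° with length 16.5, so S = (-1.55, -16.4). ∠USB = 81.0° gives SB at 3.60° from the x-axis; with |SB| = 20.3, B = (18.7, -15.2). ∠SBC = 64.7° gives BC at 119° from the x-axis; with |BC| = 16.4, C = (10.8, -0.795). ∠BCN = 133.3° gives CN at 166° from the x-axis; with |CN| = 26.3, N = (-14.7, 5.75). ∠CNJ = 143.9° gives NJ at -158° from the x-axis; with |NJ| = 11.6, J = (-25.5, 1.46). Then |SJ| = |J − S| = 29.9.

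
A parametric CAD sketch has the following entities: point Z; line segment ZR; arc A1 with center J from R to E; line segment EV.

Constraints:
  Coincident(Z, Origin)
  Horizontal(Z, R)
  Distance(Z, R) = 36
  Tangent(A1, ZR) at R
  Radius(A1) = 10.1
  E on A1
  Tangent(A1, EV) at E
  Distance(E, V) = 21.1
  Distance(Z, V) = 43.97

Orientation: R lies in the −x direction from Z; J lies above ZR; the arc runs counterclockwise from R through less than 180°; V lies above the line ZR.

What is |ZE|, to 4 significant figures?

28.58

Z is at the origin; ZR is horizontal with |ZR| = 36.0 and R on the −x side, so R = (-36.00, 0.000). The tangent condition forces JR to be normal to ZR, so J = R + (0, 10.1) = (-36.00, 10.10). Since JE ⟂ EV (tangency), |JV| = √(10.1² + 21.1²) = 23.39 regardless of where E sits on A1. So V lies on both circle(Z, 43.97) and circle(J, 23.39); the above-ZR intersection is V = (-29.53, 32.58). E is the foot of the tangent from V: E = (-26.04, 11.77).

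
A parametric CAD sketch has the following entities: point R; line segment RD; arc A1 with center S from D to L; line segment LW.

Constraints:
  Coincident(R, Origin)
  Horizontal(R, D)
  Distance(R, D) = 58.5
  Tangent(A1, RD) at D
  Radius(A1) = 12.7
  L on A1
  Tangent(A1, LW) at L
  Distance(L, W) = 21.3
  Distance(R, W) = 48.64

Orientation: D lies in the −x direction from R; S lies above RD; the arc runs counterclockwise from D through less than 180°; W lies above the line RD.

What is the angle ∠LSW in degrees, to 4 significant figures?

59.19°

R is at the origin; R and D share the same y with |RD| = 58.5 and D on the −x side, so D = (-58.50, 0.000). The tangent condition forces SD to be normal to RD, so S = D + (0, 12.7) = (-58.50, 12.70). Since SL ⟂ LW (tangency), |SW| = √(12.7² + 21.3²) = 24.80 regardless of where L sits on A1. So W lies on both circle(R, 48.64) and circle(S, 24.80); the above-RD intersection is W = (-39.40, 28.52). L is the foot of the tangent from W: L = (-46.53, 8.448).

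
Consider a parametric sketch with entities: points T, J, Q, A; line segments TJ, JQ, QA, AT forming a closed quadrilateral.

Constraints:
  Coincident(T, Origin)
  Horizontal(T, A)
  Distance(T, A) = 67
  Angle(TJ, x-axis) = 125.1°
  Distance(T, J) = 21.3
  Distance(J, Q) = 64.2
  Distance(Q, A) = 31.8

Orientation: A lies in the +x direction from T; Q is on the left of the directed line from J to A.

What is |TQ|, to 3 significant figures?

58.1

Checks: |JQ| = 64.20 ✓; |QA| = 31.80 ✓.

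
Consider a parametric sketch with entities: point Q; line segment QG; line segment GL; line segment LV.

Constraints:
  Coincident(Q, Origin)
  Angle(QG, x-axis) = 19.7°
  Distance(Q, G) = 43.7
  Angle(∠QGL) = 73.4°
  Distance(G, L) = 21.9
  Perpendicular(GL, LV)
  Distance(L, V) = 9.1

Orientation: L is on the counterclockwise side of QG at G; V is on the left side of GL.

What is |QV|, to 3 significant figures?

34.1

Q is at the origin; QG runs at 19.7° with length 43.7, so G = 43.7·(cos 19.7°, sin 19.7°) = (41.1, 14.7). ∠QGL = 73.4°, so GL runs at 19.7° + (180° − 73.4°) = 126° from the x-axis; with |GL| = 21.9, L = G + 21.9·(cos 126°, sin 126°) = (28.2, 32.4). The perpendicularity gives LV at right angles to GL; with |LV| = 9.1 on the left of GL, V = L + 9.1·(-0.806, -0.592) = (20.8, 27.0). Then |QV| = |V − Q| = 34.1.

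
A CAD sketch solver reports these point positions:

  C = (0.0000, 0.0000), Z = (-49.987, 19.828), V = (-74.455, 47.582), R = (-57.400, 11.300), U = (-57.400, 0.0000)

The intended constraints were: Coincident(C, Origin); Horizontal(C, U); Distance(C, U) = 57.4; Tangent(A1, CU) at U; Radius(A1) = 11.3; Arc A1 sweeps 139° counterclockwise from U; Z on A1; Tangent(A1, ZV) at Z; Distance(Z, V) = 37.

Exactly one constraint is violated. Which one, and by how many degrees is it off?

Tangent(A1, ZV) at Z — off by 7.60°.

C = (0.00, 0.00) ✓; C.y = 0.00, U.y = 0.00 ✓; |CU| = 57.40 ✓; ∠(RU, UC) = 90.00° ✓; |RU| = 11.30 ✓; bearing(R→Z) − bearing(R→U) = 139.0° ✓; |RZ| = 11.30 ✓; ∠(RZ, ZV) = 97.60° ✗; |ZV| = 37.00 ✓.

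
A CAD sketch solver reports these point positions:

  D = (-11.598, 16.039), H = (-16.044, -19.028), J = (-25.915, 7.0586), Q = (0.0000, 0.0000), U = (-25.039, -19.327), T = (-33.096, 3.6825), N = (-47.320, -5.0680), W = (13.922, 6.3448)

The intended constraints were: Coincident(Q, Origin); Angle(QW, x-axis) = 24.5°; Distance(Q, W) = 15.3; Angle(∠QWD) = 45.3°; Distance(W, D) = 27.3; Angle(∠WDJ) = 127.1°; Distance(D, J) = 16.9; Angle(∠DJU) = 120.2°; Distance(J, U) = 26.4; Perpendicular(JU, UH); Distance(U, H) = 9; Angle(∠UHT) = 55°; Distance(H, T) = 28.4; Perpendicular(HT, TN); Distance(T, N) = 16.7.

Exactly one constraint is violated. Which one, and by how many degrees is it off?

Perpendicular(HT, TN) — off by 5.30°.

Q = (0.00, 0.00) ✓; QW at 24.50° ✓; |QW| = 15.30 ✓; ∠QWD = 45.30° ✓; |WD| = 27.30 ✓; ∠WDJ = 127.1° ✓; |DJ| = 16.90 ✓; ∠DJU = 120.2° ✓; |JU| = 26.40 ✓; ∠(JU, UH) = 90.00° ✓; |UH| = 9.000 ✓; ∠UHT = 55.00° ✓; |HT| = 28.40 ✓; ∠(HT, TN) = 84.70° ✗; |TN| = 16.70 ✓.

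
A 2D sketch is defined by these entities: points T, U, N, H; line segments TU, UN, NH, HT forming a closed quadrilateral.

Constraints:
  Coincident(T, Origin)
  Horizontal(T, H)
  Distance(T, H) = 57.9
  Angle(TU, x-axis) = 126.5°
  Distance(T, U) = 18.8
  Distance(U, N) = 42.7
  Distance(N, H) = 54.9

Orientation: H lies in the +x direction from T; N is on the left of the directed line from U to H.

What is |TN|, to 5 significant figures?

47.265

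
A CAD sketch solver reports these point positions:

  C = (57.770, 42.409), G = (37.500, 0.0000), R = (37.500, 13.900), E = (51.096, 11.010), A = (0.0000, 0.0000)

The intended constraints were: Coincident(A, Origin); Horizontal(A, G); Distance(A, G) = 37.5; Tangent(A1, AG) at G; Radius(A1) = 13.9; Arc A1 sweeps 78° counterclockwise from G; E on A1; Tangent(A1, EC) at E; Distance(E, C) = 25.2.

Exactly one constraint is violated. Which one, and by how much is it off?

Distance(E, C) = 25.2 — off by 6.90.

A = (0.00, 0.00) ✓; A.y = 0.00, G.y = 0.00 ✓; |AG| = 37.50 ✓; ∠(RG, GA) = 90.00° ✓; |RG| = 13.90 ✓; bearing(R→E) − bearing(R→G) = 78.00° ✓; |RE| = 13.90 ✓; ∠(RE, EC) = 90.00° ✓; |EC| = 32.10 ✗.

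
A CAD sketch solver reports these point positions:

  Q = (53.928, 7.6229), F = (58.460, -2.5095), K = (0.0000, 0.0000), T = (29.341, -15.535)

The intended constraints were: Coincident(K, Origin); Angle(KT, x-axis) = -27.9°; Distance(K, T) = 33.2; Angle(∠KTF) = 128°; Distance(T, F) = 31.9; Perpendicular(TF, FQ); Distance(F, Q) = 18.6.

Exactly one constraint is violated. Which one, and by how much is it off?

Distance(F, Q) = 18.6 — off by 7.50.

K = (0.00, 0.00) ✓; KT at -27.90° ✓; |KT| = 33.20 ✓; ∠KTF = 128.0° ✓; |TF| = 31.90 ✓; ∠(TF, FQ) = 90.00° ✓; |FQ| = 11.10 ✗.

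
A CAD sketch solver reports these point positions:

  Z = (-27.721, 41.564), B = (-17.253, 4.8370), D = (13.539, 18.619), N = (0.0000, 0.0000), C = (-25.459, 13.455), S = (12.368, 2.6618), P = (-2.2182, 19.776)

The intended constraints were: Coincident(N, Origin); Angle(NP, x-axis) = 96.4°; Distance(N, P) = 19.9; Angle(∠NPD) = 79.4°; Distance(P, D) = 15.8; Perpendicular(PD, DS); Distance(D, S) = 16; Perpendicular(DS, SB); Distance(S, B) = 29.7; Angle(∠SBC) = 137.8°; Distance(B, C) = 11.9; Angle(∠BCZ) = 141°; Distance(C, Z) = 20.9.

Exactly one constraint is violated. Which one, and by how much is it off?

Distance(C, Z) = 20.9 — off by 7.30.

N = (0.00, 0.00) ✓; NP at 96.40° ✓; |NP| = 19.90 ✓; ∠NPD = 79.40° ✓; |PD| = 15.80 ✓; ∠(PD, DS) = 90.00° ✓; |DS| = 16.00 ✓; ∠(DS, SB) = 90.00° ✓; |SB| = 29.70 ✓; ∠SBC = 137.8° ✓; |BC| = 11.90 ✓; ∠BCZ = 141.0° ✓; |CZ| = 28.20 ✗.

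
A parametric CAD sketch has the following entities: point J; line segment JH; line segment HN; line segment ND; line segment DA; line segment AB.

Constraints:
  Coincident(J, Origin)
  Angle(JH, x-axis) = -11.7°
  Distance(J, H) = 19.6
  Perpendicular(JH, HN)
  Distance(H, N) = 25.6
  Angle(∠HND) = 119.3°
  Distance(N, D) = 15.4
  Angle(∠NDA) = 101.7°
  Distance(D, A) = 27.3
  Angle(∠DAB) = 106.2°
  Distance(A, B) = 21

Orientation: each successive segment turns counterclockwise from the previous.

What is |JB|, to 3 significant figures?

5.13

∠NDA = 101.7° gives DA at -143° from the x-axis; with |DA| = 27.3, A = (-8.95, 14.7). ∠DAB = 106.2° gives AB at -68.9° from the x-axis; with |AB| = 21.0, B = (-1.39, -4.94). Then |JB| = |B − J| = 5.13.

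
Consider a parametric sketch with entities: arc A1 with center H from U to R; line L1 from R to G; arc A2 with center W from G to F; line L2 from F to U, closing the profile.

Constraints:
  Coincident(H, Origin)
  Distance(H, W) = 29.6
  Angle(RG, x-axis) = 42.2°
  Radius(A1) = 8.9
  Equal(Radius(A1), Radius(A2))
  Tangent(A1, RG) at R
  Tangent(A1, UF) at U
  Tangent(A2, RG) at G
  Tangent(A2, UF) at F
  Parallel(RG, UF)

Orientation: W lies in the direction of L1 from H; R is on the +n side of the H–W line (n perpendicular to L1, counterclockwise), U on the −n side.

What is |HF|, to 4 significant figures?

30.91

The slot axis is L1's direction at 42.2°, so u = (cos 42.2°, sin 42.2°) = (0.7408, 0.6717) and n = (−sin 42.2°, cos 42.2°) = (-0.6717, 0.7408). H is at the origin and W lies 29.6 along u from H, so W = 29.6·u = (21.93, 19.88). Tangency of A1 to both parallel lines with radius 8.9 puts R and U at H ± 8.9·n: R = (-5.978, 6.593), U = (5.978, -6.593). Equal radii place G and F the same way about W: G = W + 8.9·n = (15.95, 26.48), F = W − 8.9·n = (27.91, 13.29). Then |HF| = |F − H| = 30.91.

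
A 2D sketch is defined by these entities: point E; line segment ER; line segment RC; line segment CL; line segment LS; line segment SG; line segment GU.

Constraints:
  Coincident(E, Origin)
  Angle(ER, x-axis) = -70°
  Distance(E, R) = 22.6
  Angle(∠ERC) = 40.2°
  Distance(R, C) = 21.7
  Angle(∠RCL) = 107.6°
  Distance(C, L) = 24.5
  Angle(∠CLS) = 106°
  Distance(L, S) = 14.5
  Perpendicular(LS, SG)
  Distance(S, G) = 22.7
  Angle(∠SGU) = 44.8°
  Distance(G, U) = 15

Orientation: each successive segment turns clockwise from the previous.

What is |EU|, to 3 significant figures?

2.10

E is at the origin; ER runs at -70.0° with length 22.6, so R = (7.73, -21.2). ∠ERC = 40.2° gives RC at 150° from the x-axis; with |RC| = 21.7, C = (-11.1, -10.5). ∠RCL = 107.6° gives CL at 77.8° from the x-axis; with |CL| = 24.5, L = (-5.92, 13.5). ∠CLS = 106.0° gives LS at 3.80° from the x-axis; with |LS| = 14.5, S = (8.54, 14.5). The perpendicularity gives SG at right angles to LS, so SG runs at -86.2°; with |SG| = 22.7, G = (10.0, -8.20). ∠SGU = 44.8° gives GU at 139° from the x-axis; with |GU| = 15.0, U = (-1.20, 1.72). Then |EU| = |U − E| = 2.10.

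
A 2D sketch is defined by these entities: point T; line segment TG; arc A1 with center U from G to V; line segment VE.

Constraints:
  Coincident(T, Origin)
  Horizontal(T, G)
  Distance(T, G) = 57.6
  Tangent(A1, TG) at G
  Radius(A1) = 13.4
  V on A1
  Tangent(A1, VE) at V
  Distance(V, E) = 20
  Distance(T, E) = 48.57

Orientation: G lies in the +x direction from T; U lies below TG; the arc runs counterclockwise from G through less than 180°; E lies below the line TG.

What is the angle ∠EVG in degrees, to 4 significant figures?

143.2°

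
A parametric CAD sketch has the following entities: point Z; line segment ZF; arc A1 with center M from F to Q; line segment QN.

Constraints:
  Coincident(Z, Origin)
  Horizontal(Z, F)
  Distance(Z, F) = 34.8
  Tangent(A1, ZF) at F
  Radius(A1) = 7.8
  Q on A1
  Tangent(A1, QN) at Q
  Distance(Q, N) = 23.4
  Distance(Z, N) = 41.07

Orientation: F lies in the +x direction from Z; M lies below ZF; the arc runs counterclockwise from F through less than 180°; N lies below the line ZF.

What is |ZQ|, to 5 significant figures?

28.085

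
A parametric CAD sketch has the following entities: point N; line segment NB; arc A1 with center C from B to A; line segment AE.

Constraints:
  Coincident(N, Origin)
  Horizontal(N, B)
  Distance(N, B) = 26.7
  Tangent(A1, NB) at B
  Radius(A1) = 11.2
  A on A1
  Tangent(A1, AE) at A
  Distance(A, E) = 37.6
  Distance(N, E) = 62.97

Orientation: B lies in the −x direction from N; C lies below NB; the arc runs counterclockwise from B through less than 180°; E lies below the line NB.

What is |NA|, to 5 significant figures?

39.214

Checks: ∠(CB, BN) = 90.00° ✓; |CB| = 11.20 ✓; |CA| = 11.20 ✓; ∠(CA, AE) = 90.00° ✓; |AE| = 37.60 ✓; |NE| = 62.97 ✓.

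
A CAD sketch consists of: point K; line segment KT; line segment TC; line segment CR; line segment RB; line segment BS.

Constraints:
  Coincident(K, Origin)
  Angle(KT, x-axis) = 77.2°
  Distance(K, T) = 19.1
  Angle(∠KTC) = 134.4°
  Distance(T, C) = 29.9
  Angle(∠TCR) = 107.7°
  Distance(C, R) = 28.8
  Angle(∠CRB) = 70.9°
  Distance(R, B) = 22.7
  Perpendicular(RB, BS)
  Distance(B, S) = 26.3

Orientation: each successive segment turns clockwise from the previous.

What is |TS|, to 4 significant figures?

16.62

K is at the origin; KT runs at 77.2° with length 19.1, so T = (4.232, 18.63). ∠KTC = 134.4° gives TC at 31.60° from the x-axis; with |TC| = 29.9, C = (29.70, 34.29). ∠TCR = 107.7° gives CR at -40.70° from the x-axis; with |CR| = 28.8, R = (51.53, 15.51). ∠CRB = 70.9° gives RB at -149.8° from the x-axis; with |RB| = 22.7, B = (31.91, 4.094). RB is perpendicular to BS, so BS runs at 120.2°; with |BS| = 26.3, S = (18.68, 26.82). Then |TS| = |S − T| = 16.62.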